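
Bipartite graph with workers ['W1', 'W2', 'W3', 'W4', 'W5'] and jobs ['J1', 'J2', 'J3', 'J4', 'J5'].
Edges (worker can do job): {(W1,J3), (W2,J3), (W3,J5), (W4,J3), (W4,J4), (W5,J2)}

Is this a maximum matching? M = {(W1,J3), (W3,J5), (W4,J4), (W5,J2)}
Yes, size 4 is maximum

Proposed matching has size 4.
Maximum matching size for this graph: 4.

This is a maximum matching.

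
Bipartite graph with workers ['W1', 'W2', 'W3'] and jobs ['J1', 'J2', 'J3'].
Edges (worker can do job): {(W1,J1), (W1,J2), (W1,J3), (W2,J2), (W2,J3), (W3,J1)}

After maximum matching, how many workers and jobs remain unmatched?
Unmatched: 0 workers, 0 jobs

Maximum matching size: 3
Workers: 3 total, 3 matched, 0 unmatched
Jobs: 3 total, 3 matched, 0 unmatched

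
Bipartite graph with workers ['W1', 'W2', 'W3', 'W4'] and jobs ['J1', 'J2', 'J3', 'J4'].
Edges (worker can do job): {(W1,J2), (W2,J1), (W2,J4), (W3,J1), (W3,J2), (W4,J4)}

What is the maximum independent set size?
Maximum independent set = 5

By König's theorem:
- Min vertex cover = Max matching = 3
- Max independent set = Total vertices - Min vertex cover
- Max independent set = 8 - 3 = 5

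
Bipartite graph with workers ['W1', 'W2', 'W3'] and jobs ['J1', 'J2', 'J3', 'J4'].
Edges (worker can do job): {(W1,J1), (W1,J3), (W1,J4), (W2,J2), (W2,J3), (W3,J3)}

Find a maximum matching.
Matching: {(W1,J4), (W2,J2), (W3,J3)}

Maximum matching (size 3):
  W1 → J4
  W2 → J2
  W3 → J3

Each worker is assigned to at most one job, and each job to at most one worker.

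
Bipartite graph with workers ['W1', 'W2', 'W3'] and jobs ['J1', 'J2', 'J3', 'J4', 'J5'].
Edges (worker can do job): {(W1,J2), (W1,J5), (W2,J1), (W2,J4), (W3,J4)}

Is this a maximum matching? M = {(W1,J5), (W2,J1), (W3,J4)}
Yes, size 3 is maximum

Proposed matching has size 3.
Maximum matching size for this graph: 3.

This is a maximum matching.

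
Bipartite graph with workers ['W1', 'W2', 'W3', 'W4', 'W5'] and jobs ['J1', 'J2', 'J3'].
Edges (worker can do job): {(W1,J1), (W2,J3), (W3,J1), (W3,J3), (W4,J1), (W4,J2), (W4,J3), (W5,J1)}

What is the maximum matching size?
Maximum matching size = 3

Maximum matching: {(W2,J3), (W3,J1), (W4,J2)}
Size: 3

This assigns 3 workers to 3 distinct jobs.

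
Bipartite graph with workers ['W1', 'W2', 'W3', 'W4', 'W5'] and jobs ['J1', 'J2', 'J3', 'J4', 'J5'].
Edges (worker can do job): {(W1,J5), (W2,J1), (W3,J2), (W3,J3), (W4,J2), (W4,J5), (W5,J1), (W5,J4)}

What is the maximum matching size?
Maximum matching size = 5

Maximum matching: {(W1,J5), (W2,J1), (W3,J3), (W4,J2), (W5,J4)}
Size: 5

This assigns 5 workers to 5 distinct jobs.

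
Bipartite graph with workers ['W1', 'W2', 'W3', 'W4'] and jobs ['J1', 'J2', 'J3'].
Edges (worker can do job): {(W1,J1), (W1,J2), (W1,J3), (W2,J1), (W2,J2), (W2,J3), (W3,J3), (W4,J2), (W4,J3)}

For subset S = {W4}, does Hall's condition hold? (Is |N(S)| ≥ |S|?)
Yes: |N(S)| = 2, |S| = 1

Subset S = {W4}
Neighbors N(S) = {J2, J3}

|N(S)| = 2, |S| = 1
Hall's condition: |N(S)| ≥ |S| is satisfied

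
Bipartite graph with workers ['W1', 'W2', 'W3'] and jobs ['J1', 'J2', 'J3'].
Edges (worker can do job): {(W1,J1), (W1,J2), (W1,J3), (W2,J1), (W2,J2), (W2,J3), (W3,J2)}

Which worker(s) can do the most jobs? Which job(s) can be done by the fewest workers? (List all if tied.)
Most versatile: W1, W2 (3 jobs); Least covered: J1, J3 (2 workers)

Worker degrees (jobs they can do): W1:3, W2:3, W3:1
Job degrees (workers who can do it): J1:2, J2:3, J3:2

Maximum worker degree is 3, achieved by: W1, W2
Minimum job degree is 2, achieved by: J1, J3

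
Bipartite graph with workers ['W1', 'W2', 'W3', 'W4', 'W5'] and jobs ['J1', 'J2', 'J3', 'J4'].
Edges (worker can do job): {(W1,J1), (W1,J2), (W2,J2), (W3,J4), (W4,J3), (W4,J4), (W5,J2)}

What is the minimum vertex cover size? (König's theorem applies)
Minimum vertex cover size = 4

By König's theorem: in bipartite graphs,
min vertex cover = max matching = 4

Maximum matching has size 4, so minimum vertex cover also has size 4.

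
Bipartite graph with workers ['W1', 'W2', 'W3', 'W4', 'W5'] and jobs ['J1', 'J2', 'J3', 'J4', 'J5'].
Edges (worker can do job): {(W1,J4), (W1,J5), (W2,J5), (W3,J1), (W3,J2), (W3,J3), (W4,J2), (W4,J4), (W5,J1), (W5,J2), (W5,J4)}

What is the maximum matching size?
Maximum matching size = 5

Maximum matching: {(W1,J4), (W2,J5), (W3,J3), (W4,J2), (W5,J1)}
Size: 5

This assigns 5 workers to 5 distinct jobs.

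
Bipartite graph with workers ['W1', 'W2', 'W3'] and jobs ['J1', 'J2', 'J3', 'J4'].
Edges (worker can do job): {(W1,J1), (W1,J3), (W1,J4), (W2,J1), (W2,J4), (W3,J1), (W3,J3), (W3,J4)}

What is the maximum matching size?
Maximum matching size = 3

Maximum matching: {(W1,J3), (W2,J1), (W3,J4)}
Size: 3

This assigns 3 workers to 3 distinct jobs.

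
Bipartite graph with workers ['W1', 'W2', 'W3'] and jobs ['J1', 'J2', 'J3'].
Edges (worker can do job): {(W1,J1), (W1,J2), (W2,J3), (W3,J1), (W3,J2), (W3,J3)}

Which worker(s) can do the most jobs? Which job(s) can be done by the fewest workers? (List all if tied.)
Most versatile: W3 (3 jobs); Least covered: J1, J2, J3 (2 workers)

Worker degrees (jobs they can do): W1:2, W2:1, W3:3
Job degrees (workers who can do it): J1:2, J2:2, J3:2

Maximum worker degree is 3, achieved by: W3
Minimum job degree is 2, achieved by: J1, J2, J3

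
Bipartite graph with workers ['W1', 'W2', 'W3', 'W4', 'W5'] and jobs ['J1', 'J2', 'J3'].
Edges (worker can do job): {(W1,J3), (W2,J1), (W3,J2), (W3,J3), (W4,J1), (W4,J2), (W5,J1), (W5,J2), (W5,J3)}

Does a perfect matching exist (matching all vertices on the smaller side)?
Yes, perfect matching exists (size 3)

Perfect matching: {(W3,J2), (W4,J1), (W5,J3)}
All 3 vertices on the smaller side are matched.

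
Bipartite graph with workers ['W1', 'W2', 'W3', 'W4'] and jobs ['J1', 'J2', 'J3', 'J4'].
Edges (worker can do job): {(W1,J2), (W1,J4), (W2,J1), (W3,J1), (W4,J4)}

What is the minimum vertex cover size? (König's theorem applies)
Minimum vertex cover size = 3

By König's theorem: in bipartite graphs,
min vertex cover = max matching = 3

Maximum matching has size 3, so minimum vertex cover also has size 3.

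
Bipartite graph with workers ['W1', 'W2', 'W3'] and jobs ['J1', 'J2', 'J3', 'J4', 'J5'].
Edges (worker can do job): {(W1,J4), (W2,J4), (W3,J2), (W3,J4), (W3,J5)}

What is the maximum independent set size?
Maximum independent set = 6

By König's theorem:
- Min vertex cover = Max matching = 2
- Max independent set = Total vertices - Min vertex cover
- Max independent set = 8 - 2 = 6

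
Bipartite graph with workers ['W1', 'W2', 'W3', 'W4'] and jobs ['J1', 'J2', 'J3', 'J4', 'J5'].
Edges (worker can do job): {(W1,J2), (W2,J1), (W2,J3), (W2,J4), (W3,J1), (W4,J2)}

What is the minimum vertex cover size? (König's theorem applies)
Minimum vertex cover size = 3

By König's theorem: in bipartite graphs,
min vertex cover = max matching = 3

Maximum matching has size 3, so minimum vertex cover also has size 3.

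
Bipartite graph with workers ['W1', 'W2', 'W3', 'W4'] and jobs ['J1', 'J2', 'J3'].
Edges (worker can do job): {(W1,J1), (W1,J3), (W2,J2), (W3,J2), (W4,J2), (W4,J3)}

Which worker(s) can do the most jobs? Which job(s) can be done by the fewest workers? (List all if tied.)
Most versatile: W1, W4 (2 jobs); Least covered: J1 (1 workers)

Worker degrees (jobs they can do): W1:2, W2:1, W3:1, W4:2
Job degrees (workers who can do it): J1:1, J2:3, J3:2

Maximum worker degree is 2, achieved by: W1, W4
Minimum job degree is 1, achieved by: J1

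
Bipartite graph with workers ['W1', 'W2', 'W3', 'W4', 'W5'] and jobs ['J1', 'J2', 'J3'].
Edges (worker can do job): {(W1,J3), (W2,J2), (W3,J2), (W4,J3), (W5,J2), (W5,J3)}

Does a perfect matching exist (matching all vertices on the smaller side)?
No, maximum matching has size 2 < 3

Maximum matching has size 2, need 3 for perfect matching.
Unmatched workers: ['W4', 'W1', 'W2']
Unmatched jobs: ['J1']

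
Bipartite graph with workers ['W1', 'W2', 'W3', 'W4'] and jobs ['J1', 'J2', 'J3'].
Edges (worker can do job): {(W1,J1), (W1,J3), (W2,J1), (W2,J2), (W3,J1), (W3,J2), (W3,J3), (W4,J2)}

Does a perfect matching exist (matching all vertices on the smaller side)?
Yes, perfect matching exists (size 3)

Perfect matching: {(W1,J3), (W3,J1), (W4,J2)}
All 3 vertices on the smaller side are matched.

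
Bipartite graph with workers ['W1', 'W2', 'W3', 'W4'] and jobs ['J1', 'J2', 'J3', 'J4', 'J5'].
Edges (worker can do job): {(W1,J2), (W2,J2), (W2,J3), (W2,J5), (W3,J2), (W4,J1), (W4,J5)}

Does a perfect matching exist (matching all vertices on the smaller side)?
No, maximum matching has size 3 < 4

Maximum matching has size 3, need 4 for perfect matching.
Unmatched workers: ['W1']
Unmatched jobs: ['J3', 'J4']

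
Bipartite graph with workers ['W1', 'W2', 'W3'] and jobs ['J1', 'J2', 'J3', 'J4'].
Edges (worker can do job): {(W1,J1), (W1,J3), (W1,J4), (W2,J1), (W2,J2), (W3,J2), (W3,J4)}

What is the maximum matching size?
Maximum matching size = 3

Maximum matching: {(W1,J3), (W2,J1), (W3,J2)}
Size: 3

This assigns 3 workers to 3 distinct jobs.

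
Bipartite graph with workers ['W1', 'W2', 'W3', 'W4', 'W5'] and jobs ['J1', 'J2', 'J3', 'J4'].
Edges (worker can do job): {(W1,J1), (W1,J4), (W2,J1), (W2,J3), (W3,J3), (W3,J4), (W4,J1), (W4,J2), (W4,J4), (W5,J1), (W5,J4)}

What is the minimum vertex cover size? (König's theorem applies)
Minimum vertex cover size = 4

By König's theorem: in bipartite graphs,
min vertex cover = max matching = 4

Maximum matching has size 4, so minimum vertex cover also has size 4.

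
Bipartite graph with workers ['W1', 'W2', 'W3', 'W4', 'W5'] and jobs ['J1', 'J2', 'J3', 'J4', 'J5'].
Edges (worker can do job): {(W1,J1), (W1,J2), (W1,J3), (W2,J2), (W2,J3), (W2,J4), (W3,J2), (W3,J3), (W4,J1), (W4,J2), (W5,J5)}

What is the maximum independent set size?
Maximum independent set = 5

By König's theorem:
- Min vertex cover = Max matching = 5
- Max independent set = Total vertices - Min vertex cover
- Max independent set = 10 - 5 = 5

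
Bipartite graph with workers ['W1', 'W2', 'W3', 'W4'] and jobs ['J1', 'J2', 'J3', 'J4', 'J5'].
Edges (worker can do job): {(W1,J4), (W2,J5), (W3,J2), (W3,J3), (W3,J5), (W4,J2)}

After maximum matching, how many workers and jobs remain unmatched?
Unmatched: 0 workers, 1 jobs

Maximum matching size: 4
Workers: 4 total, 4 matched, 0 unmatched
Jobs: 5 total, 4 matched, 1 unmatched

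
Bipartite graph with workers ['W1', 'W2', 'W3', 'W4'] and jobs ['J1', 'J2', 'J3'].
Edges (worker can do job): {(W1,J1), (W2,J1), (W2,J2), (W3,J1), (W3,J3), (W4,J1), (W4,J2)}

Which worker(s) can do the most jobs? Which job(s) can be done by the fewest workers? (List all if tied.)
Most versatile: W2, W3, W4 (2 jobs); Least covered: J3 (1 workers)

Worker degrees (jobs they can do): W1:1, W2:2, W3:2, W4:2
Job degrees (workers who can do it): J1:4, J2:2, J3:1

Maximum worker degree is 2, achieved by: W2, W3, W4
Minimum job degree is 1, achieved by: J3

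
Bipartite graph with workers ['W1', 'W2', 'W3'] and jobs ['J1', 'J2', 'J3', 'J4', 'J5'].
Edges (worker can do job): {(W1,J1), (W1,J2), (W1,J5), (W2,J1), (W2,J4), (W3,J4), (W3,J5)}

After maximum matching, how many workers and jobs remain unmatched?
Unmatched: 0 workers, 2 jobs

Maximum matching size: 3
Workers: 3 total, 3 matched, 0 unmatched
Jobs: 5 total, 3 matched, 2 unmatched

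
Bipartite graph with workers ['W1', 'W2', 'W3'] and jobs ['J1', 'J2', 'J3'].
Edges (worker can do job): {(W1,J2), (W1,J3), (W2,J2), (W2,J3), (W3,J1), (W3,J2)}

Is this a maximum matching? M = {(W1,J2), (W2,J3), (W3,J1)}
Yes, size 3 is maximum

Proposed matching has size 3.
Maximum matching size for this graph: 3.

This is a maximum matching.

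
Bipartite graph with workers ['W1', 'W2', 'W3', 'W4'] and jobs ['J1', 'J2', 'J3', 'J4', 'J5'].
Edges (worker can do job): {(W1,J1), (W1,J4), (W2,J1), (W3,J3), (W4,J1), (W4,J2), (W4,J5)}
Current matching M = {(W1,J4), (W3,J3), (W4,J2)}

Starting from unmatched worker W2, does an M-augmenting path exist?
Yes: W2 → J1

An M-augmenting path alternates non-matching / matching edges, starting and ending at unmatched vertices.
Path: W2 → J1
(J1 is unmatched in M, so the path is augmenting.)
Flipping edges along this path would increase |M| from 3 to 4.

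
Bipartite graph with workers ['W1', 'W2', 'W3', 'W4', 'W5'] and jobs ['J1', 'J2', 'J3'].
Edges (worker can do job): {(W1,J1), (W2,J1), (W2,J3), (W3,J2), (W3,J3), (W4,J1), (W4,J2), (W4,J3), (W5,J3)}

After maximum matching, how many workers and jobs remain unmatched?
Unmatched: 2 workers, 0 jobs

Maximum matching size: 3
Workers: 5 total, 3 matched, 2 unmatched
Jobs: 3 total, 3 matched, 0 unmatched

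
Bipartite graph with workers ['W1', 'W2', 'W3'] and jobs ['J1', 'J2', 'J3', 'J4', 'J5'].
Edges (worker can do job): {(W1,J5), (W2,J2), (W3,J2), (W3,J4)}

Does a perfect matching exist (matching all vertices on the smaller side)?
Yes, perfect matching exists (size 3)

Perfect matching: {(W1,J5), (W2,J2), (W3,J4)}
All 3 vertices on the smaller side are matched.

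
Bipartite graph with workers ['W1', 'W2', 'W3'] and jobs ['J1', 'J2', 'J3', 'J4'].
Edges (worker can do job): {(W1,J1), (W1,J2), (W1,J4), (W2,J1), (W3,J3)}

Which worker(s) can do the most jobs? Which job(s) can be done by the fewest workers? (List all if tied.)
Most versatile: W1 (3 jobs); Least covered: J2, J3, J4 (1 workers)

Worker degrees (jobs they can do): W1:3, W2:1, W3:1
Job degrees (workers who can do it): J1:2, J2:1, J3:1, J4:1

Maximum worker degree is 3, achieved by: W1
Minimum job degree is 1, achieved by: J2, J3, J4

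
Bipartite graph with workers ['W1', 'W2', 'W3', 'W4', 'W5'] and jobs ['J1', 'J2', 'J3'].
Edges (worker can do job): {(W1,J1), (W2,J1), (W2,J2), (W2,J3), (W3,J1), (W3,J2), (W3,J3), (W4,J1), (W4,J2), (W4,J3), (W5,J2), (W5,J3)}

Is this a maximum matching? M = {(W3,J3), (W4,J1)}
No, size 2 is not maximum

Proposed matching has size 2.
Maximum matching size for this graph: 3.

This is NOT maximum - can be improved to size 3.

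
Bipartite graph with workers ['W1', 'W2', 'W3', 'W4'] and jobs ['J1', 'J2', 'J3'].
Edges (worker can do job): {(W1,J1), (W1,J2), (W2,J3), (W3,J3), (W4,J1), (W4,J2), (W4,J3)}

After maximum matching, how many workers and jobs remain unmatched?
Unmatched: 1 workers, 0 jobs

Maximum matching size: 3
Workers: 4 total, 3 matched, 1 unmatched
Jobs: 3 total, 3 matched, 0 unmatched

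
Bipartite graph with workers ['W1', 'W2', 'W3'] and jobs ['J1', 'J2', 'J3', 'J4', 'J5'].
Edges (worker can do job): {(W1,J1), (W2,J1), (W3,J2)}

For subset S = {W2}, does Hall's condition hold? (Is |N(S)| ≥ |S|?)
Yes: |N(S)| = 1, |S| = 1

Subset S = {W2}
Neighbors N(S) = {J1}

|N(S)| = 1, |S| = 1
Hall's condition: |N(S)| ≥ |S| is satisfied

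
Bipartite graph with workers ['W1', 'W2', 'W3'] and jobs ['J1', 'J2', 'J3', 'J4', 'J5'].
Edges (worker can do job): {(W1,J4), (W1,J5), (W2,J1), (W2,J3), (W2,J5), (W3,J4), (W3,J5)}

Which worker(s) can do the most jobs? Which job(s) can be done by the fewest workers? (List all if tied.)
Most versatile: W2 (3 jobs); Least covered: J2 (0 workers)

Worker degrees (jobs they can do): W1:2, W2:3, W3:2
Job degrees (workers who can do it): J1:1, J2:0, J3:1, J4:2, J5:3

Maximum worker degree is 3, achieved by: W2
Minimum job degree is 0, achieved by: J2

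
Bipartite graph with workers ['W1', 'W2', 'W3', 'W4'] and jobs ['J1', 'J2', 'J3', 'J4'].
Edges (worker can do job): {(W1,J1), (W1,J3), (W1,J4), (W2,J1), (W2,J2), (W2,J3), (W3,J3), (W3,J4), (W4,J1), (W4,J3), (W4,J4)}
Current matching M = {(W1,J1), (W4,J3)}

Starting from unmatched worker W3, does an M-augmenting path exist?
Yes: W3 → J4

An M-augmenting path alternates non-matching / matching edges, starting and ending at unmatched vertices.
Path: W3 → J4
(J4 is unmatched in M, so the path is augmenting.)
Flipping edges along this path would increase |M| from 2 to 3.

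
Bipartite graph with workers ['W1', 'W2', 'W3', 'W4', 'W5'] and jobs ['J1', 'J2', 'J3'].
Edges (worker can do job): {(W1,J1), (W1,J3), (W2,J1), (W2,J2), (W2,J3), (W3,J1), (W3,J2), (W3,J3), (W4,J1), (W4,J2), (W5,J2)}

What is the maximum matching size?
Maximum matching size = 3

Maximum matching: {(W1,J3), (W3,J2), (W4,J1)}
Size: 3

This assigns 3 workers to 3 distinct jobs.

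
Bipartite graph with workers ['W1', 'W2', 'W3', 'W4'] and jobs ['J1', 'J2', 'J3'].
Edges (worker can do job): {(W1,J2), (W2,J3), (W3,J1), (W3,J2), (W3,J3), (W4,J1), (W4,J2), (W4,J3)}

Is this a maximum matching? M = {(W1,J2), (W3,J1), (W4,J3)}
Yes, size 3 is maximum

Proposed matching has size 3.
Maximum matching size for this graph: 3.

This is a maximum matching.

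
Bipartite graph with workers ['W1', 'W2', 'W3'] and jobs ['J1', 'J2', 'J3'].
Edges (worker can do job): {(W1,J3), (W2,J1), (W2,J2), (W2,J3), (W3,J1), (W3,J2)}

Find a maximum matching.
Matching: {(W1,J3), (W2,J1), (W3,J2)}

Maximum matching (size 3):
  W1 → J3
  W2 → J1
  W3 → J2

Each worker is assigned to at most one job, and each job to at most one worker.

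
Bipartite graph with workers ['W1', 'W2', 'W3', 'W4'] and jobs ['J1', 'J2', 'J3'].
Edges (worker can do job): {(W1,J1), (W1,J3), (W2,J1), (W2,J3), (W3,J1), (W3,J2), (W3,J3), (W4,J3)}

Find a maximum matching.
Matching: {(W1,J1), (W3,J2), (W4,J3)}

Maximum matching (size 3):
  W1 → J1
  W3 → J2
  W4 → J3

Each worker is assigned to at most one job, and each job to at most one worker.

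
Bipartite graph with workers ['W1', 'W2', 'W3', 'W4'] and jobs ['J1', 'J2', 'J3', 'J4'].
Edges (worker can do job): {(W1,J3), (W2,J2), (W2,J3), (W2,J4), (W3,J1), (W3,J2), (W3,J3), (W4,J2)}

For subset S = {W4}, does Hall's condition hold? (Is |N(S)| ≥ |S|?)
Yes: |N(S)| = 1, |S| = 1

Subset S = {W4}
Neighbors N(S) = {J2}

|N(S)| = 1, |S| = 1
Hall's condition: |N(S)| ≥ |S| is satisfied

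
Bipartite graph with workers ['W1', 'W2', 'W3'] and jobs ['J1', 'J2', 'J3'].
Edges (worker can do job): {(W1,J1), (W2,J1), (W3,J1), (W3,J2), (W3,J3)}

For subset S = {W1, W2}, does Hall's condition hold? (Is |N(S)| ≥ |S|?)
No: |N(S)| = 1, |S| = 2

Subset S = {W1, W2}
Neighbors N(S) = {J1}

|N(S)| = 1, |S| = 2
Hall's condition: |N(S)| ≥ |S| is NOT satisfied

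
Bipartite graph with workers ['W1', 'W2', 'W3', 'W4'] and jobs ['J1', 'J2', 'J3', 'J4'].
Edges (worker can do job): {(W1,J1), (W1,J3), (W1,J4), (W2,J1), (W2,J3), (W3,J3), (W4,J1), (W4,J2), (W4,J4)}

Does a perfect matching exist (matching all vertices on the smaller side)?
Yes, perfect matching exists (size 4)

Perfect matching: {(W1,J4), (W2,J1), (W3,J3), (W4,J2)}
All 4 vertices on the smaller side are matched.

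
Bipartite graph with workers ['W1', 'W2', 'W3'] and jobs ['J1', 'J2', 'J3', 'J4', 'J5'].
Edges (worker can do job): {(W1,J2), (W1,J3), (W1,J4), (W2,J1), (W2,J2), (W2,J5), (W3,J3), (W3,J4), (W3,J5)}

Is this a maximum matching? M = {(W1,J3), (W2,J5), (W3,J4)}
Yes, size 3 is maximum

Proposed matching has size 3.
Maximum matching size for this graph: 3.

This is a maximum matching.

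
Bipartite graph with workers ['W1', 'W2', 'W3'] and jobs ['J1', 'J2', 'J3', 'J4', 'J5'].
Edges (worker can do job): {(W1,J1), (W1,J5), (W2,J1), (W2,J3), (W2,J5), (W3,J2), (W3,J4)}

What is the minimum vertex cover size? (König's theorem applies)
Minimum vertex cover size = 3

By König's theorem: in bipartite graphs,
min vertex cover = max matching = 3

Maximum matching has size 3, so minimum vertex cover also has size 3.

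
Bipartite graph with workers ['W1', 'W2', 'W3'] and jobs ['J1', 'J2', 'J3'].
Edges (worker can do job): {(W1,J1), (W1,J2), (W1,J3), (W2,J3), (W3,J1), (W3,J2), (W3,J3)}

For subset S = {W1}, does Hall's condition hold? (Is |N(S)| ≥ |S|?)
Yes: |N(S)| = 3, |S| = 1

Subset S = {W1}
Neighbors N(S) = {J1, J2, J3}

|N(S)| = 3, |S| = 1
Hall's condition: |N(S)| ≥ |S| is satisfied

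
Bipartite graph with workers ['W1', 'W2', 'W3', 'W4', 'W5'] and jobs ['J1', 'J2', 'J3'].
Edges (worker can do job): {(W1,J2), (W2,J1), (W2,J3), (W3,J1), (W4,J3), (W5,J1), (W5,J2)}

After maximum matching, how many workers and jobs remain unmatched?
Unmatched: 2 workers, 0 jobs

Maximum matching size: 3
Workers: 5 total, 3 matched, 2 unmatched
Jobs: 3 total, 3 matched, 0 unmatched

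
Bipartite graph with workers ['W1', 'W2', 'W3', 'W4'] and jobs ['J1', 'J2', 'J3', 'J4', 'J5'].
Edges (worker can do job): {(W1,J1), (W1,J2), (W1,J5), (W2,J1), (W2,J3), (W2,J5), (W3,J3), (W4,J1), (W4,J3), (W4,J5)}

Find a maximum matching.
Matching: {(W1,J2), (W2,J5), (W3,J3), (W4,J1)}

Maximum matching (size 4):
  W1 → J2
  W2 → J5
  W3 → J3
  W4 → J1

Each worker is assigned to at most one job, and each job to at most one worker.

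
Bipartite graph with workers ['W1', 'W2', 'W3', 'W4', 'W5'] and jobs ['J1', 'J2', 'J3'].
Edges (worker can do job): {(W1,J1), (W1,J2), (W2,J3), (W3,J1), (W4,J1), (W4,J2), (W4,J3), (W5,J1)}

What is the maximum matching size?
Maximum matching size = 3

Maximum matching: {(W2,J3), (W3,J1), (W4,J2)}
Size: 3

This assigns 3 workers to 3 distinct jobs.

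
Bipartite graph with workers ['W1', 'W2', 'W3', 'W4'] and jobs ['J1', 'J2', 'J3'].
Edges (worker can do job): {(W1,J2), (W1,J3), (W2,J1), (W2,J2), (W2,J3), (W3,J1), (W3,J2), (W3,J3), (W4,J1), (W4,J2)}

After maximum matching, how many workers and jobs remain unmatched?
Unmatched: 1 workers, 0 jobs

Maximum matching size: 3
Workers: 4 total, 3 matched, 1 unmatched
Jobs: 3 total, 3 matched, 0 unmatched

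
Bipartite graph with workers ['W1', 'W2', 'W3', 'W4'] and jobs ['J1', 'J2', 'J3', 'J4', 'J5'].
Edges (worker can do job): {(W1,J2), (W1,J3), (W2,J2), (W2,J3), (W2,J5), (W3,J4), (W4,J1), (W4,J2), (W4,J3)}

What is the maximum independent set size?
Maximum independent set = 5

By König's theorem:
- Min vertex cover = Max matching = 4
- Max independent set = Total vertices - Min vertex cover
- Max independent set = 9 - 4 = 5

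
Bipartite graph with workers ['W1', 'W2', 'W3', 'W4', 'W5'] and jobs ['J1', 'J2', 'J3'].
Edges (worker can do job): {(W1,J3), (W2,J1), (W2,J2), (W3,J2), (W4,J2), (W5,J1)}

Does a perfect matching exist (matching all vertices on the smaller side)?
Yes, perfect matching exists (size 3)

Perfect matching: {(W1,J3), (W3,J2), (W5,J1)}
All 3 vertices on the smaller side are matched.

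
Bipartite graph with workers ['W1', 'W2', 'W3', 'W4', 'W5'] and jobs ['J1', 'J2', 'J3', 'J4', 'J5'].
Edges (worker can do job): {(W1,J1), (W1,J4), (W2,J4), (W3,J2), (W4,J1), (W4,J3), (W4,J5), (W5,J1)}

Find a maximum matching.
Matching: {(W1,J4), (W3,J2), (W4,J3), (W5,J1)}

Maximum matching (size 4):
  W1 → J4
  W3 → J2
  W4 → J3
  W5 → J1

Each worker is assigned to at most one job, and each job to at most one worker.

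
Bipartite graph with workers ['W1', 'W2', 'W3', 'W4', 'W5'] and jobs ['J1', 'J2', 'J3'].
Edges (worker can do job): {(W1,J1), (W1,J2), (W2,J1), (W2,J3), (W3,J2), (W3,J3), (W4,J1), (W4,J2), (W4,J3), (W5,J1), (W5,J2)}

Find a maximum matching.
Matching: {(W3,J2), (W4,J3), (W5,J1)}

Maximum matching (size 3):
  W3 → J2
  W4 → J3
  W5 → J1

Each worker is assigned to at most one job, and each job to at most one worker.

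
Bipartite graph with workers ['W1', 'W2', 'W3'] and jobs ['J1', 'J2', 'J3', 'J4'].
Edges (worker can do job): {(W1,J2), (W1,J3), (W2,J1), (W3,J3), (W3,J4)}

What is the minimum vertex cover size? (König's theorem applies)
Minimum vertex cover size = 3

By König's theorem: in bipartite graphs,
min vertex cover = max matching = 3

Maximum matching has size 3, so minimum vertex cover also has size 3.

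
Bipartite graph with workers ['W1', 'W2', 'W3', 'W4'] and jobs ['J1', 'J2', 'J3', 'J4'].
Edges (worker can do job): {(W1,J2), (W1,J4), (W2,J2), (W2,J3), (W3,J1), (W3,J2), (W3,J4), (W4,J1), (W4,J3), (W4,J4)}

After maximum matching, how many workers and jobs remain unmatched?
Unmatched: 0 workers, 0 jobs

Maximum matching size: 4
Workers: 4 total, 4 matched, 0 unmatched
Jobs: 4 total, 4 matched, 0 unmatched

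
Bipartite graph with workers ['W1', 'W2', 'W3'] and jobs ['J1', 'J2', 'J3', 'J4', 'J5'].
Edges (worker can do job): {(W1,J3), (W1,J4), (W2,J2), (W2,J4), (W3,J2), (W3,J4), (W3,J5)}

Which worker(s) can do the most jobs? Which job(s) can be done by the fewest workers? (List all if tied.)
Most versatile: W3 (3 jobs); Least covered: J1 (0 workers)

Worker degrees (jobs they can do): W1:2, W2:2, W3:3
Job degrees (workers who can do it): J1:0, J2:2, J3:1, J4:3, J5:1

Maximum worker degree is 3, achieved by: W3
Minimum job degree is 0, achieved by: J1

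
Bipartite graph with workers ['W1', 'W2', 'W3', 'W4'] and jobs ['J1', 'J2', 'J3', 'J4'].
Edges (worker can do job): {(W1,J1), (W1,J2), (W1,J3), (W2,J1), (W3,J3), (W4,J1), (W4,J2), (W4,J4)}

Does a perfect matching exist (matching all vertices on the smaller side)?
Yes, perfect matching exists (size 4)

Perfect matching: {(W1,J2), (W2,J1), (W3,J3), (W4,J4)}
All 4 vertices on the smaller side are matched.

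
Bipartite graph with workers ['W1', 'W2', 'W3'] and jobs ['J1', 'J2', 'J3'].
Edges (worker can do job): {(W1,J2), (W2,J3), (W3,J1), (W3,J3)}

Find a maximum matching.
Matching: {(W1,J2), (W2,J3), (W3,J1)}

Maximum matching (size 3):
  W1 → J2
  W2 → J3
  W3 → J1

Each worker is assigned to at most one job, and each job to at most one worker.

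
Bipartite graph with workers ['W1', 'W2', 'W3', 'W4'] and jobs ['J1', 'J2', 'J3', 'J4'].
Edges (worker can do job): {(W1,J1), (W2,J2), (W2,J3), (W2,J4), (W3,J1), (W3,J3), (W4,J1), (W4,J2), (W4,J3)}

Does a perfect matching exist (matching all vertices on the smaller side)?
Yes, perfect matching exists (size 4)

Perfect matching: {(W1,J1), (W2,J4), (W3,J3), (W4,J2)}
All 4 vertices on the smaller side are matched.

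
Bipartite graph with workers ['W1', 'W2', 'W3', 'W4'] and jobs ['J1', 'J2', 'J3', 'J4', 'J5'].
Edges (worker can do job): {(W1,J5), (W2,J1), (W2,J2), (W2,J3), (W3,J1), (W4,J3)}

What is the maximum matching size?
Maximum matching size = 4

Maximum matching: {(W1,J5), (W2,J2), (W3,J1), (W4,J3)}
Size: 4

This assigns 4 workers to 4 distinct jobs.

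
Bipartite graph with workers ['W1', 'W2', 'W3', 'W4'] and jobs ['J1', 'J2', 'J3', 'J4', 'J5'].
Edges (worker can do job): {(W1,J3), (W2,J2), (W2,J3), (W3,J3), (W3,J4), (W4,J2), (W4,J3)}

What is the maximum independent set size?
Maximum independent set = 6

By König's theorem:
- Min vertex cover = Max matching = 3
- Max independent set = Total vertices - Min vertex cover
- Max independent set = 9 - 3 = 6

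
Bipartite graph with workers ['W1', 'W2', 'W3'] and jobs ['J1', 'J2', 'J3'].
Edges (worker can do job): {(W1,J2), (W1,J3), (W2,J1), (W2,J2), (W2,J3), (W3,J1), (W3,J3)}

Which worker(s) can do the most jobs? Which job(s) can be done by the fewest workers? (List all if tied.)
Most versatile: W2 (3 jobs); Least covered: J1, J2 (2 workers)

Worker degrees (jobs they can do): W1:2, W2:3, W3:2
Job degrees (workers who can do it): J1:2, J2:2, J3:3

Maximum worker degree is 3, achieved by: W2
Minimum job degree is 2, achieved by: J1, J2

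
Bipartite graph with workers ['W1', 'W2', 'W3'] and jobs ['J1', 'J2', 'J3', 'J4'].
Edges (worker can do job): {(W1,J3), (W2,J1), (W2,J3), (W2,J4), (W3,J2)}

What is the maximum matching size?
Maximum matching size = 3

Maximum matching: {(W1,J3), (W2,J4), (W3,J2)}
Size: 3

This assigns 3 workers to 3 distinct jobs.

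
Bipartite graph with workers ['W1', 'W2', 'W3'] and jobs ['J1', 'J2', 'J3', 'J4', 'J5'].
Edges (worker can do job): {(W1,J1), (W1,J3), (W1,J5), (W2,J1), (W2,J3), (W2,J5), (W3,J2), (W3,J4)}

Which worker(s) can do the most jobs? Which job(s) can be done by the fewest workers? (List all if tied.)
Most versatile: W1, W2 (3 jobs); Least covered: J2, J4 (1 workers)

Worker degrees (jobs they can do): W1:3, W2:3, W3:2
Job degrees (workers who can do it): J1:2, J2:1, J3:2, J4:1, J5:2

Maximum worker degree is 3, achieved by: W1, W2
Minimum job degree is 1, achieved by: J2, J4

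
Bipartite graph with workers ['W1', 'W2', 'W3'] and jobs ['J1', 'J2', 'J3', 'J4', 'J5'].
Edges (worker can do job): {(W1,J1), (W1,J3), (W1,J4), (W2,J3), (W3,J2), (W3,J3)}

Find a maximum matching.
Matching: {(W1,J4), (W2,J3), (W3,J2)}

Maximum matching (size 3):
  W1 → J4
  W2 → J3
  W3 → J2

Each worker is assigned to at most one job, and each job to at most one worker.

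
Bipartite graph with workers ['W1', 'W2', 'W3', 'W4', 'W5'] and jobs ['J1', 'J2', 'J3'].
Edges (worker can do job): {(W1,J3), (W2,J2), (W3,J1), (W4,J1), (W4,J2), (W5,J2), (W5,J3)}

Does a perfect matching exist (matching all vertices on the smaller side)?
Yes, perfect matching exists (size 3)

Perfect matching: {(W3,J1), (W4,J2), (W5,J3)}
All 3 vertices on the smaller side are matched.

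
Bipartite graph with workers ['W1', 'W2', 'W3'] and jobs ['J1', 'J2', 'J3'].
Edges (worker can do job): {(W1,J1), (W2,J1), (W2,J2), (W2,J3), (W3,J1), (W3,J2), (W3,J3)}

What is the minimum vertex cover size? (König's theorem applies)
Minimum vertex cover size = 3

By König's theorem: in bipartite graphs,
min vertex cover = max matching = 3

Maximum matching has size 3, so minimum vertex cover also has size 3.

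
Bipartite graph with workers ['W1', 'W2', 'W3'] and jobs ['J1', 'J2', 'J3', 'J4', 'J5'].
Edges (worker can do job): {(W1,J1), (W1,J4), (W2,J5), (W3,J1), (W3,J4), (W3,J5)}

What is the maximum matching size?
Maximum matching size = 3

Maximum matching: {(W1,J4), (W2,J5), (W3,J1)}
Size: 3

This assigns 3 workers to 3 distinct jobs.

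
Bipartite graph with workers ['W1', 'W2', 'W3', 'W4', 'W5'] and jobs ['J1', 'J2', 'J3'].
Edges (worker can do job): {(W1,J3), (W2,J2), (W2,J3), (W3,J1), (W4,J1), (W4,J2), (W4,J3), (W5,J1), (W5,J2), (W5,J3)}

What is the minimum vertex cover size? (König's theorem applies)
Minimum vertex cover size = 3

By König's theorem: in bipartite graphs,
min vertex cover = max matching = 3

Maximum matching has size 3, so minimum vertex cover also has size 3.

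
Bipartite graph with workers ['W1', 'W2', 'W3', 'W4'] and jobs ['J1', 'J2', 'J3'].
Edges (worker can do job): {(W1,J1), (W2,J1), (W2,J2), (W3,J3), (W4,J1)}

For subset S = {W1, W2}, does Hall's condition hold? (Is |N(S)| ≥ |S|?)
Yes: |N(S)| = 2, |S| = 2

Subset S = {W1, W2}
Neighbors N(S) = {J1, J2}

|N(S)| = 2, |S| = 2
Hall's condition: |N(S)| ≥ |S| is satisfied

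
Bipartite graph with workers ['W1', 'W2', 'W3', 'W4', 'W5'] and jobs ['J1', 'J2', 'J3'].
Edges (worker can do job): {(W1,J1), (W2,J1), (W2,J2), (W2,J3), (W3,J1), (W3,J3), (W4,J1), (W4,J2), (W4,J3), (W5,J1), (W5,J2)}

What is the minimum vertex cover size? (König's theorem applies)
Minimum vertex cover size = 3

By König's theorem: in bipartite graphs,
min vertex cover = max matching = 3

Maximum matching has size 3, so minimum vertex cover also has size 3.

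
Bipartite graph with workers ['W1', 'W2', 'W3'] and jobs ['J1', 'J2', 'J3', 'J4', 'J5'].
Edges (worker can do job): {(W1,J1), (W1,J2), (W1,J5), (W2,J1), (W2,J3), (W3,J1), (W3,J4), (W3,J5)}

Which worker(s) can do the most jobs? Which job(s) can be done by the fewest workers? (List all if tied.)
Most versatile: W1, W3 (3 jobs); Least covered: J2, J3, J4 (1 workers)

Worker degrees (jobs they can do): W1:3, W2:2, W3:3
Job degrees (workers who can do it): J1:3, J2:1, J3:1, J4:1, J5:2

Maximum worker degree is 3, achieved by: W1, W3
Minimum job degree is 1, achieved by: J2, J3, J4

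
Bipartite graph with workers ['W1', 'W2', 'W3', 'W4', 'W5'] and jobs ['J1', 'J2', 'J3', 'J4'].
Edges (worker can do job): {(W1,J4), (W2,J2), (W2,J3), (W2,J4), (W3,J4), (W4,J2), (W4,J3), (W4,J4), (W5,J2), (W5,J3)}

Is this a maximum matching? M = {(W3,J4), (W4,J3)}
No, size 2 is not maximum

Proposed matching has size 2.
Maximum matching size for this graph: 3.

This is NOT maximum - can be improved to size 3.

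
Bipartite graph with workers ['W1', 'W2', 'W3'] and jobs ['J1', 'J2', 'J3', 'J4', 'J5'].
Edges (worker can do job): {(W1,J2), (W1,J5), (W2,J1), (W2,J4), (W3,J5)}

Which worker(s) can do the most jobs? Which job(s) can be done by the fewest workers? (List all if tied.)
Most versatile: W1, W2 (2 jobs); Least covered: J3 (0 workers)

Worker degrees (jobs they can do): W1:2, W2:2, W3:1
Job degrees (workers who can do it): J1:1, J2:1, J3:0, J4:1, J5:2

Maximum worker degree is 2, achieved by: W1, W2
Minimum job degree is 0, achieved by: J3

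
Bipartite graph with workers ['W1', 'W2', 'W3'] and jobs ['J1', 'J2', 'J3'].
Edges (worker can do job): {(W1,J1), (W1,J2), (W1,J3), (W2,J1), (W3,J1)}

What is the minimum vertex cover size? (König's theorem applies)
Minimum vertex cover size = 2

By König's theorem: in bipartite graphs,
min vertex cover = max matching = 2

Maximum matching has size 2, so minimum vertex cover also has size 2.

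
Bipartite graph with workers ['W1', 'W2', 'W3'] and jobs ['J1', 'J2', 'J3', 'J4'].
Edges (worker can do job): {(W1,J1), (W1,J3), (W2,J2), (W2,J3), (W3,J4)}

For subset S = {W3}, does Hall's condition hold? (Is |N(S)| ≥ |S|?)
Yes: |N(S)| = 1, |S| = 1

Subset S = {W3}
Neighbors N(S) = {J4}

|N(S)| = 1, |S| = 1
Hall's condition: |N(S)| ≥ |S| is satisfied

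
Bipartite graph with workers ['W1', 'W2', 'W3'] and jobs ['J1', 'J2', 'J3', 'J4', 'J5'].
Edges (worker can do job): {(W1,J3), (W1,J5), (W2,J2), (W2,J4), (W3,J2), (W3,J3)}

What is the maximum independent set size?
Maximum independent set = 5

By König's theorem:
- Min vertex cover = Max matching = 3
- Max independent set = Total vertices - Min vertex cover
- Max independent set = 8 - 3 = 5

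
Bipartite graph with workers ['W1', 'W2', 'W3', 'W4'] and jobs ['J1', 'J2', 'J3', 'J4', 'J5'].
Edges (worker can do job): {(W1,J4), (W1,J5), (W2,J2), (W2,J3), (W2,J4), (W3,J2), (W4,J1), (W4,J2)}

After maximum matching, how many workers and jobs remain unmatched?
Unmatched: 0 workers, 1 jobs

Maximum matching size: 4
Workers: 4 total, 4 matched, 0 unmatched
Jobs: 5 total, 4 matched, 1 unmatched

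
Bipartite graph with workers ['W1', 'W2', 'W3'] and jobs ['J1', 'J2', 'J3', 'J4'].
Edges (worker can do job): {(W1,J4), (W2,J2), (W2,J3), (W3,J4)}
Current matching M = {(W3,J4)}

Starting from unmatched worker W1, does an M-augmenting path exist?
No augmenting path from W1

Alternating search from W1 reaches jobs: {J4}.
Every reachable job is already matched in M, and following those matched edges back to workers exposes no further unvisited jobs.
No M-augmenting path from W1 exists.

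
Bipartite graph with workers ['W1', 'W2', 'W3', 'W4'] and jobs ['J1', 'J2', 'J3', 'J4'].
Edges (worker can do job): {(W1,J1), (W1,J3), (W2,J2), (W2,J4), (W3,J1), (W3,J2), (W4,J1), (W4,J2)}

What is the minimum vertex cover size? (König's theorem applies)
Minimum vertex cover size = 4

By König's theorem: in bipartite graphs,
min vertex cover = max matching = 4

Maximum matching has size 4, so minimum vertex cover also has size 4.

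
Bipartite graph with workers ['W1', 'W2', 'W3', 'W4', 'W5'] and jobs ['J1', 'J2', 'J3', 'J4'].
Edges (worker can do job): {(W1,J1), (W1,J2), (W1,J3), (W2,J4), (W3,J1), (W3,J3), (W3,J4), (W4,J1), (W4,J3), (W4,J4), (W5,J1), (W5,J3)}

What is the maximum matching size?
Maximum matching size = 4

Maximum matching: {(W1,J2), (W3,J3), (W4,J4), (W5,J1)}
Size: 4

This assigns 4 workers to 4 distinct jobs.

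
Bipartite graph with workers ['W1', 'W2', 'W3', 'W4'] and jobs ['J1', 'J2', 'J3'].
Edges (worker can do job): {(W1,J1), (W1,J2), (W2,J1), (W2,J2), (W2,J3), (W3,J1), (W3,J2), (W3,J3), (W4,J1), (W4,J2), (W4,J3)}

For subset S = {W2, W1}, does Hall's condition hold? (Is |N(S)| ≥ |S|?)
Yes: |N(S)| = 3, |S| = 2

Subset S = {W2, W1}
Neighbors N(S) = {J1, J2, J3}

|N(S)| = 3, |S| = 2
Hall's condition: |N(S)| ≥ |S| is satisfied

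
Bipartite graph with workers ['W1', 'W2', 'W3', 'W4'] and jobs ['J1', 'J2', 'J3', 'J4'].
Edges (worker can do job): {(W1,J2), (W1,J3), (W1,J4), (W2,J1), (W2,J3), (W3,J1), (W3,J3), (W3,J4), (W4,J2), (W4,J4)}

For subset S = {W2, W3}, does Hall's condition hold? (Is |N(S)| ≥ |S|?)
Yes: |N(S)| = 3, |S| = 2

Subset S = {W2, W3}
Neighbors N(S) = {J1, J3, J4}

|N(S)| = 3, |S| = 2
Hall's condition: |N(S)| ≥ |S| is satisfied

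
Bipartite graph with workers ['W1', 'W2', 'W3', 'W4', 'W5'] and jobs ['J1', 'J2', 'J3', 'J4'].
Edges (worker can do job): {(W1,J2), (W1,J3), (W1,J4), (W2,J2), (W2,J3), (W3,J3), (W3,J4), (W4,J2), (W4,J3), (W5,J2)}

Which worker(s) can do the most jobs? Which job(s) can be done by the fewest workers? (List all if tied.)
Most versatile: W1 (3 jobs); Least covered: J1 (0 workers)

Worker degrees (jobs they can do): W1:3, W2:2, W3:2, W4:2, W5:1
Job degrees (workers who can do it): J1:0, J2:4, J3:4, J4:2

Maximum worker degree is 3, achieved by: W1
Minimum job degree is 0, achieved by: J1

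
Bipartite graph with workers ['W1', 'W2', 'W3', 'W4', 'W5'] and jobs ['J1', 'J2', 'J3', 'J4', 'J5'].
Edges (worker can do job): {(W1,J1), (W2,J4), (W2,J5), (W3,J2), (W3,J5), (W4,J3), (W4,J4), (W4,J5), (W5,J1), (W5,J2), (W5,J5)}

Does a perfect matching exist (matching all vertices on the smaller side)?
Yes, perfect matching exists (size 5)

Perfect matching: {(W1,J1), (W2,J4), (W3,J5), (W4,J3), (W5,J2)}
All 5 vertices on the smaller side are matched.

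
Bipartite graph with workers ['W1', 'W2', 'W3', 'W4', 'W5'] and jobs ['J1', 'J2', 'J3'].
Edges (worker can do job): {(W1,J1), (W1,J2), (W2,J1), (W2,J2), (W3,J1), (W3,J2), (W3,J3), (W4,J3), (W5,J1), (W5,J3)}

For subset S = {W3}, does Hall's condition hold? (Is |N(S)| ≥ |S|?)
Yes: |N(S)| = 3, |S| = 1

Subset S = {W3}
Neighbors N(S) = {J1, J2, J3}

|N(S)| = 3, |S| = 1
Hall's condition: |N(S)| ≥ |S| is satisfied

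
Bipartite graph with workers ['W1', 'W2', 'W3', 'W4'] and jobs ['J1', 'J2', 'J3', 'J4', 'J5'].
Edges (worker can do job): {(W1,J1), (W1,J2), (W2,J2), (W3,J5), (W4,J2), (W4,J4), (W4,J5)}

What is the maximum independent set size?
Maximum independent set = 5

By König's theorem:
- Min vertex cover = Max matching = 4
- Max independent set = Total vertices - Min vertex cover
- Max independent set = 9 - 4 = 5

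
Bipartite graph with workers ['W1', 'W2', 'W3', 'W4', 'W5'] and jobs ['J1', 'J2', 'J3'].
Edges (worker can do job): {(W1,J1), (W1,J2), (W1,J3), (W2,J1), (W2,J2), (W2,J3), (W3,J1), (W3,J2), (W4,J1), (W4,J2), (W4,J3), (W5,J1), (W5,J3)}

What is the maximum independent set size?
Maximum independent set = 5

By König's theorem:
- Min vertex cover = Max matching = 3
- Max independent set = Total vertices - Min vertex cover
- Max independent set = 8 - 3 = 5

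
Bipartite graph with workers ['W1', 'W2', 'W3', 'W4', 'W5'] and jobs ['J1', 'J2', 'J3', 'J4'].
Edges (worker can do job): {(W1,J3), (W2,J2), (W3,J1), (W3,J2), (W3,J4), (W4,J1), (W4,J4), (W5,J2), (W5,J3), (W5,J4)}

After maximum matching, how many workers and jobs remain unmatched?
Unmatched: 1 workers, 0 jobs

Maximum matching size: 4
Workers: 5 total, 4 matched, 1 unmatched
Jobs: 4 total, 4 matched, 0 unmatched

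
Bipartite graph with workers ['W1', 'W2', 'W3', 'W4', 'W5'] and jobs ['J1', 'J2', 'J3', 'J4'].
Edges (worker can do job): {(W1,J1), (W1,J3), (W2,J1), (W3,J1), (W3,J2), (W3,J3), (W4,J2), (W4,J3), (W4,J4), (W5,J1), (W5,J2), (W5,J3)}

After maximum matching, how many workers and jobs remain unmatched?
Unmatched: 1 workers, 0 jobs

Maximum matching size: 4
Workers: 5 total, 4 matched, 1 unmatched
Jobs: 4 total, 4 matched, 0 unmatched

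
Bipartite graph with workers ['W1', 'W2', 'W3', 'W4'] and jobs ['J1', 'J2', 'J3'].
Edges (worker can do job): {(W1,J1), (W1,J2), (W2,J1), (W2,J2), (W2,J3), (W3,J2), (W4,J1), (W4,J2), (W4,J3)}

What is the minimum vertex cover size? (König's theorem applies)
Minimum vertex cover size = 3

By König's theorem: in bipartite graphs,
min vertex cover = max matching = 3

Maximum matching has size 3, so minimum vertex cover also has size 3.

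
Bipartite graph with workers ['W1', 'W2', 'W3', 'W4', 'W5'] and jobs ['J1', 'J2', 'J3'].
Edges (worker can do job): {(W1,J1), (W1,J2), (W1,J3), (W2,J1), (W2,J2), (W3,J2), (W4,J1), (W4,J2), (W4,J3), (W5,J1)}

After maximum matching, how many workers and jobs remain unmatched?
Unmatched: 2 workers, 0 jobs

Maximum matching size: 3
Workers: 5 total, 3 matched, 2 unmatched
Jobs: 3 total, 3 matched, 0 unmatched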